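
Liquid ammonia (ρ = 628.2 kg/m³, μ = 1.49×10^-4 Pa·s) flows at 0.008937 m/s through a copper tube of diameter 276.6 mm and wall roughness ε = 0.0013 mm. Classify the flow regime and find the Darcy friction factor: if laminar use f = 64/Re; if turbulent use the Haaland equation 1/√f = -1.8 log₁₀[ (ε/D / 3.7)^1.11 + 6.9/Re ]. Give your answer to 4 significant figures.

f ≈ 0.03054

Re = ρVD/μ = 628.2·0.008937·0.2766/0.000149 = 1.042e+04.
Re > 4000 → turbulent. ε/D = 1.3e-06/0.2766 = 4.7e-06; Haaland: 1/√f = -1.8 log₁₀[2.85e-07 + 0.000662] = 5.722, so f = 0.03054.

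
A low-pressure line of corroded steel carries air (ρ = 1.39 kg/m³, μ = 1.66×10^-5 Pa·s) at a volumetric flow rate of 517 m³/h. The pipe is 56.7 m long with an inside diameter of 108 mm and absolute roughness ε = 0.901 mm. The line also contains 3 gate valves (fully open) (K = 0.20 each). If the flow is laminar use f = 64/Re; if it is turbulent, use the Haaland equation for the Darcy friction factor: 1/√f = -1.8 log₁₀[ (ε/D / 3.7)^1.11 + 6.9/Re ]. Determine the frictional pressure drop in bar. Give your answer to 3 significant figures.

ΔP ≈ 0.0335 bar

Q = 517 m³/h = 517/3600 = 0.1436 m³/s.
Cross-sectional area A = πD²/4 = π(0.108)²/4 = 0.009161 m²; mean velocity V = Q/A = 0.1436/0.009161 = 15.68 m/s.
Reynolds number Re = ρVD/μ = 1.39 · 15.68 · 0.108 / 1.66e-05 = 1.418e+05.
Re > 4000 → turbulent. Relative roughness ε/D = 0.000901/0.108 = 0.00834. Haaland: 1/√f = -1.8 log₁₀[(0.00834/3.7)^1.11 + 6.9/1.418e+05] = -1.8 log₁₀[0.00115 + 4.87e-05] = 5.256, so f = 0.0362.
Total minor-loss coefficient ΣK = 3·0.2 = 0.6.
ΔP = [f·L/D + ΣK]·(ρV²/2) = [0.0362·56.7/0.108 + 0.6]·(1.39·15.68²/2) = [19 + 0.6]·170.8 = 3348 Pa.
ΔP = 3348 Pa = 0.0335 bar.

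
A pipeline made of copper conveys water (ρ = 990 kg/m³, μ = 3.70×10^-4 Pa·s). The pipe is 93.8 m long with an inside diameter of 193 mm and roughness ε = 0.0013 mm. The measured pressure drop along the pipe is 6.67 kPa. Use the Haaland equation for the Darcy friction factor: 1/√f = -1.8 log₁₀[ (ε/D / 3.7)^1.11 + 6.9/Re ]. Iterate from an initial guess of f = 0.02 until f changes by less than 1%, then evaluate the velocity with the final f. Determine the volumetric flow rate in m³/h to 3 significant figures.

Q ≈ 159 m³/h

Rearranging Darcy-Weisbach: V = √(2·ΔP·D/(f·L·ρ)). With ε/D = 1.3e-06/0.193 = 6.74e-06, iterate starting from f = 0.02:
  f = 0.02 → V = √(2·6670·0.193/(0.02·93.8·990)) = 1.177 m/s; Re = ρVD/μ = 6.08e+05; f → 0.0127
  f = 0.0127 → V = 1.477 m/s; Re = 7.629e+05; f → 0.01223
  f = 0.01223 → V = 1.506 m/s; Re = 7.775e+05; f → 0.01219
Converged (Δf/f < 1%). With the final f = 0.01219: V = √(2·6670·0.193/(0.01219·93.8·990)) = 1.508 m/s.
Q = V·A = 1.508·(π/4·0.193²) = 0.04412 m³/s = 159 m³/h.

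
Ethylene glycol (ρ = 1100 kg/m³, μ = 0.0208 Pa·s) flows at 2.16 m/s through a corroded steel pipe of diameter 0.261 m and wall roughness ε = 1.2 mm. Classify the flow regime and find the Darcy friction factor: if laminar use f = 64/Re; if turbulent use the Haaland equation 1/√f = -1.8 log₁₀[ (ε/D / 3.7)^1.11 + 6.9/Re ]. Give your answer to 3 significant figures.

f ≈ 0.0325

Re = ρVD/μ = 1100·2.16·0.261/0.0208 = 2.981e+04.
Re > 4000 → turbulent. ε/D = 0.0012/0.261 = 0.0046; Haaland: 1/√f = -1.8 log₁₀[0.000595 + 0.000231] = 5.549, so f = 0.03248.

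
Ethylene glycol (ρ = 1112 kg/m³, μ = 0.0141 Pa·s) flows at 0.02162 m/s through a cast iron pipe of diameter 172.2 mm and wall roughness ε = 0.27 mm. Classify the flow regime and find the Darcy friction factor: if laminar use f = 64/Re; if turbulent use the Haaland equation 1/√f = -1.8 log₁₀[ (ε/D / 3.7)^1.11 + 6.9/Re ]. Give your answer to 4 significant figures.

Re = ρVD/μ = 1112·0.02162·0.1722/0.0141 = 293.6.
Re < 2300 → laminar, so f = 64/Re = 0.218 (roughness is irrelevant in laminar flow).

f ≈ 0.2180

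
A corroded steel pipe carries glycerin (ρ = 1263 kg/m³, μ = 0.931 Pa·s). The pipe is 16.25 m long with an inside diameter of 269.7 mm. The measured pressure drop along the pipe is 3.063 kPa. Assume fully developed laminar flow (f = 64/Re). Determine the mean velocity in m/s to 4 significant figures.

For laminar flow, f = 64/Re with Re = ρVD/μ, so Darcy-Weisbach reduces to ΔP = 32μLV/D². Solving for V: V = ΔP·D²/(32μL) = 3063·(0.2697)²/(32·0.931·16.25) = 0.4602 m/s.
Check: Re = ρVD/μ = 1263·0.4602·0.2697/0.931 = 168.4 < 2300, so the laminar assumption holds.

V ≈ 0.4602 m/s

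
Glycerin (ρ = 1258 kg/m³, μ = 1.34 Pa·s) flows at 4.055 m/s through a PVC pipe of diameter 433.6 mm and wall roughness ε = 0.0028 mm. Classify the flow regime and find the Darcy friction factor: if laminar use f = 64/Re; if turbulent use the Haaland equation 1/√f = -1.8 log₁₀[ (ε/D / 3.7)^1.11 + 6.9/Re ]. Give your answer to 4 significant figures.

Re = ρVD/μ = 1258·4.055·0.4336/1.34 = 1651.
Re < 2300 → laminar, so f = 64/Re = 0.03877 (roughness is irrelevant in laminar flow).

f ≈ 0.03877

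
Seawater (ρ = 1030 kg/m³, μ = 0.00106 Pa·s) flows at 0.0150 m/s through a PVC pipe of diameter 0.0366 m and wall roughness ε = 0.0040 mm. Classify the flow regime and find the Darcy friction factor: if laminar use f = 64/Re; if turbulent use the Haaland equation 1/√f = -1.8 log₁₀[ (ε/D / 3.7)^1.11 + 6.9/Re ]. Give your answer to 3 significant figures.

Re = ρVD/μ = 1030·0.015·0.0366/0.00106 = 533.5.
Re < 2300 → laminar, so f = 64/Re = 0.12 (roughness is irrelevant in laminar flow).

f ≈ 0.120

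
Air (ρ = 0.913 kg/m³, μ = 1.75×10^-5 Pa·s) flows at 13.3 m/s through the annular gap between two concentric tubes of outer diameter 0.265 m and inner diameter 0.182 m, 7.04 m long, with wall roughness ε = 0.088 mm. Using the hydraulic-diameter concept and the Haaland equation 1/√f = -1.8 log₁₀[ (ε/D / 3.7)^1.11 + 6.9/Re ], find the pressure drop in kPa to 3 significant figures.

Hydraulic diameter D_h = 4A/P = D_o - D_i = 0.265 - 0.182 = 0.083 m.
Re = ρVD_h/μ = 0.913·13.3·0.083/1.75e-05 = 5.759e+04.
ε/D_h = 8.8e-05/0.083 = 0.00106; Haaland gives 1/√f = -1.8 log₁₀[0.000117+0.00012] = 6.527, so f = 0.02348.
ΔP = f(L/D_h)(ρV²/2) = 0.02348·7.04/0.083·80.75 = 160.8 Pa.
ΔP = 0.161 kPa.

ΔP ≈ 0.161 kPa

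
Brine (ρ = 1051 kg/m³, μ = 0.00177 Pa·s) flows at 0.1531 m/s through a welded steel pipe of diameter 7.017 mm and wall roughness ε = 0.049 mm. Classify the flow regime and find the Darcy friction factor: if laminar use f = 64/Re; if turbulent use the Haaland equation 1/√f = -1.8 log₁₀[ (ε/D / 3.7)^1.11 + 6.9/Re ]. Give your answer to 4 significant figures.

Re = ρVD/μ = 1051·0.1531·0.007017/0.00177 = 637.9.
Re < 2300 → laminar, so f = 64/Re = 0.1003 (roughness is irrelevant in laminar flow).

f ≈ 0.1003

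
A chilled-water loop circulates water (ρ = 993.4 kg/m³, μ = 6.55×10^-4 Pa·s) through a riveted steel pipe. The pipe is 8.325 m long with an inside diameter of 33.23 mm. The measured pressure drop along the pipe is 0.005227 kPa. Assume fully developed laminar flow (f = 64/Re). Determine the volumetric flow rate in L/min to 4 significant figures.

For laminar flow, f = 64/Re with Re = ρVD/μ, so Darcy-Weisbach reduces to ΔP = 32μLV/D². Solving for V: V = ΔP·D²/(32μL) = 5.227·(0.03323)²/(32·0.000655·8.325) = 0.03308 m/s.
Check: Re = ρVD/μ = 993.4·0.03308·0.03323/0.000655 = 1667 < 2300, so the laminar assumption holds.
Q = V·A = 0.03308·(π/4·0.03323²) = 2.869e-05 m³/s = 1.721 L/min.

Q ≈ 1.721 L/min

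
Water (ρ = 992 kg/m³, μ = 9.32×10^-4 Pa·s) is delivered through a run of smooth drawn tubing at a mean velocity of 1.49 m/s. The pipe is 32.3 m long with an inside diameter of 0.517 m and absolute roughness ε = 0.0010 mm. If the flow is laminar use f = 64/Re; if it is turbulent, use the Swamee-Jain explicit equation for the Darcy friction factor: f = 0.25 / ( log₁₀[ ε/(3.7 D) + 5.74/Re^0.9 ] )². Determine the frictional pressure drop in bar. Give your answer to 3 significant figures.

Reynolds number Re = ρVD/μ = 992 · 1.49 · 0.517 / 0.000932 = 8.199e+05.
Re > 4000 → turbulent. Relative roughness ε/D = 1e-06/0.517 = 1.93e-06. Swamee-Jain: f = 0.25/(log₁₀[1.93e-06/3.7 + 5.74/8.199e+05^0.9])² = 0.25/(log₁₀[5.23e-07 + 2.73e-05])² = 0.25/(-4.555)² = 0.01205.
Darcy-Weisbach: ΔP = f(L/D)(ρV²/2) = 0.01205·(32.3/0.517)·(992·1.49²/2) = 0.01205·62.48·1101 = 828.9 Pa.
ΔP = 828.9 Pa = 0.00829 bar.

ΔP ≈ 0.00829 bar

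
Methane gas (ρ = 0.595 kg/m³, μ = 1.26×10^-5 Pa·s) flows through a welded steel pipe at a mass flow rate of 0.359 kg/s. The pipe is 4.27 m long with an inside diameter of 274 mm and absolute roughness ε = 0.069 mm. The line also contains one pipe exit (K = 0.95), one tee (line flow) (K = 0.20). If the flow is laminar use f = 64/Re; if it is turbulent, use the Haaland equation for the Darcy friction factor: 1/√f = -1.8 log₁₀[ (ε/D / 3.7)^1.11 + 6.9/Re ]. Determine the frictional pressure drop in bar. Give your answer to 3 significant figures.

ΔP ≈ 4.46×10^-4 bar

A = πD²/4 = π(0.274)²/4 = 0.05896 m²; mean velocity V = ṁ/(ρA) = 0.359/(0.595 · 0.05896) = 10.23 m/s.
Reynolds number Re = ρVD/μ = 0.595 · 10.23 · 0.274 / 1.26e-05 = 1.324e+05.
Re > 4000 → turbulent. Relative roughness ε/D = 6.9e-05/0.274 = 0.000252. Haaland: 1/√f = -1.8 log₁₀[(0.000252/3.7)^1.11 + 6.9/1.324e+05] = -1.8 log₁₀[2.37e-05 + 5.21e-05] = 7.417, so f = 0.01818.
Total minor-loss coefficient ΣK = 1·0.95 + 1·0.2 = 1.15.
ΔP = [f·L/D + ΣK]·(ρV²/2) = [0.01818·4.27/0.274 + 1.15]·(0.595·10.23²/2) = [0.2833 + 1.15]·31.15 = 44.65 Pa.
ΔP = 44.65 Pa = 4.46×10^-4 bar.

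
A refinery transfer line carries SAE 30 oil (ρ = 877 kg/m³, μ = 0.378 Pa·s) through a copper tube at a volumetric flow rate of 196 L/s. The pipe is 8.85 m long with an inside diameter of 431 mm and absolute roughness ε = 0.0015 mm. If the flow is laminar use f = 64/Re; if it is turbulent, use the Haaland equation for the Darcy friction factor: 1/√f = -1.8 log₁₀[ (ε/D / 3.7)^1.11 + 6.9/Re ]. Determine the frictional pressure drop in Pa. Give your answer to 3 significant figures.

Q = 196 L/s = 196/1000 = 0.196 m³/s.
Cross-sectional area A = πD²/4 = π(0.431)²/4 = 0.1459 m²; mean velocity V = Q/A = 0.196/0.1459 = 1.343 m/s.
Reynolds number Re = ρVD/μ = 877 · 1.343 · 0.431 / 0.378 = 1343.
Re < 2300 → laminar flow, so f = 64/Re = 64/1343 = 0.04764 (the turbulent correlation is not needed).
Darcy-Weisbach: ΔP = f(L/D)(ρV²/2) = 0.04764·(8.85/0.431)·(877·1.343²/2) = 0.04764·20.53·791.4 = 774.2 Pa.

ΔP ≈ 774 Pa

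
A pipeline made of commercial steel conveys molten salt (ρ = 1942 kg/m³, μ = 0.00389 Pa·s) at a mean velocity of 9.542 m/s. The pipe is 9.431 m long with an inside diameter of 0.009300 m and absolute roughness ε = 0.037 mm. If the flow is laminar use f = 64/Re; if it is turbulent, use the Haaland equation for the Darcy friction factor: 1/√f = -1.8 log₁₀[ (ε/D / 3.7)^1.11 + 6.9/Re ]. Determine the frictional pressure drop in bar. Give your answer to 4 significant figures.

ΔP ≈ 27.39 bar

Reynolds number Re = ρVD/μ = 1942 · 9.542 · 0.0093 / 0.00389 = 4.43e+04.
Re > 4000 → turbulent. Relative roughness ε/D = 3.7e-05/0.0093 = 0.00398. Haaland: 1/√f = -1.8 log₁₀[(0.00398/3.7)^1.11 + 6.9/4.43e+04] = -1.8 log₁₀[0.000507 + 0.000156] = 5.722, so f = 0.03055.
Darcy-Weisbach: ΔP = f(L/D)(ρV²/2) = 0.03055·(9.431/0.0093)·(1942·9.542²/2) = 0.03055·1014·8.841e+04 = 2.739e+06 Pa.
ΔP = 2.739e+06 Pa = 27.39 bar.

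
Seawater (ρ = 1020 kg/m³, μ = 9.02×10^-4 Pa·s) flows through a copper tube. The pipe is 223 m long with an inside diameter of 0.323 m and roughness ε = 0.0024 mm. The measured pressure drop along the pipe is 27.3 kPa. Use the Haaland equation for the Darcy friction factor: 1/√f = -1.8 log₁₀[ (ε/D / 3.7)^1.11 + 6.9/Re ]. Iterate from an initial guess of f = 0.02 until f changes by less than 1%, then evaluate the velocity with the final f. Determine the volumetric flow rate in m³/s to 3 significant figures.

Rearranging Darcy-Weisbach: V = √(2·ΔP·D/(f·L·ρ)). With ε/D = 2.4e-06/0.323 = 7.43e-06, iterate starting from f = 0.02:
  f = 0.02 → V = √(2·2.73e+04·0.323/(0.02·223·1020)) = 1.969 m/s; Re = ρVD/μ = 7.192e+05; f → 0.01236
  f = 0.01236 → V = 2.505 m/s; Re = 9.148e+05; f → 0.01188
  f = 0.01188 → V = 2.554 m/s; Re = 9.329e+05; f → 0.01185
Converged (Δf/f < 1%). With the final f = 0.01185: V = √(2·2.73e+04·0.323/(0.01185·223·1020)) = 2.558 m/s.
Q = V·A = 2.558·(π/4·0.323²) = 0.2096 m³/s = 0.210 m³/s.

Q ≈ 0.210 m³/s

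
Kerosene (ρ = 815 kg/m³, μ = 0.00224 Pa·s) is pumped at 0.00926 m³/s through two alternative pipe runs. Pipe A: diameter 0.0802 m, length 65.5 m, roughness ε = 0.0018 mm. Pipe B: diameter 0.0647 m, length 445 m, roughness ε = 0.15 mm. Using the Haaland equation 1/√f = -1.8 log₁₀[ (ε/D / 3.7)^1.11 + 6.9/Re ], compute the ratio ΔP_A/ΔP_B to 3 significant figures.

ΔP_A/ΔP_B ≈ 0.0389

Pipe A: V = Q/A = 0.00926/0.005052 = 1.833 m/s; Re = 5.349e+04; ε/D = 2.24e-05; Haaland → f = 0.02046; ΔP_A = f(L/D)(ρV²/2) = 2.288e+04 Pa.
Pipe B: V = Q/A = 0.00926/0.003288 = 2.817 m/s; Re = 6.63e+04; ε/D = 0.00232; Haaland → f = 0.02643; ΔP_B = f(L/D)(ρV²/2) = 5.876e+05 Pa.
ΔP_A/ΔP_B = 2.288e+04/5.876e+05 = 0.0389.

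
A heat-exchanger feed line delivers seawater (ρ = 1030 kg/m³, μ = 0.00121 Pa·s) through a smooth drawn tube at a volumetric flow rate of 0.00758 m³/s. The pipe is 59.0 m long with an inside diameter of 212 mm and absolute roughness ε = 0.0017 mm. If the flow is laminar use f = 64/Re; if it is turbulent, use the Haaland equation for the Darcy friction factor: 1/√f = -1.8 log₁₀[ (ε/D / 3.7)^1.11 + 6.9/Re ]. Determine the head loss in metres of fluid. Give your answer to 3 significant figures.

h_f ≈ 0.0144 m

Cross-sectional area A = πD²/4 = π(0.212)²/4 = 0.0353 m²; mean velocity V = Q/A = 0.00758/0.0353 = 0.2147 m/s.
Reynolds number Re = ρVD/μ = 1030 · 0.2147 · 0.212 / 0.00121 = 3.875e+04.
Re > 4000 → turbulent. Relative roughness ε/D = 1.7e-06/0.212 = 8.02e-06. Haaland: 1/√f = -1.8 log₁₀[(8.02e-06/3.7)^1.11 + 6.9/3.875e+04] = -1.8 log₁₀[5.16e-07 + 0.000178] = 6.747, so f = 0.02197.
Darcy-Weisbach: ΔP = f(L/D)(ρV²/2) = 0.02197·(59/0.212)·(1030·0.2147²/2) = 0.02197·278.3·23.75 = 145.2 Pa.
Head loss h_f = ΔP/(ρg) = 145.2/(1030·9.81) = 0.0144 m.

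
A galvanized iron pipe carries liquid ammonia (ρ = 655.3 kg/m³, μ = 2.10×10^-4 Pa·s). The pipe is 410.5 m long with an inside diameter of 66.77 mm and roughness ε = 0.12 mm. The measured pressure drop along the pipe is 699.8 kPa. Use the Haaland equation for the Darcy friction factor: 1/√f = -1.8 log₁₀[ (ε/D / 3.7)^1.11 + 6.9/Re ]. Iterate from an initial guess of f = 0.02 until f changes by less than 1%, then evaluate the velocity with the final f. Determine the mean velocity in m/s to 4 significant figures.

V ≈ 3.884 m/s

Rearranging Darcy-Weisbach: V = √(2·ΔP·D/(f·L·ρ)). With ε/D = 0.00012/0.06677 = 0.0018, iterate starting from f = 0.02:
  f = 0.02 → V = √(2·6.998e+05·0.06677/(0.02·410.5·655.3)) = 4.168 m/s; Re = ρVD/μ = 8.684e+05; f → 0.02302
  f = 0.02302 → V = 3.885 m/s; Re = 8.095e+05; f → 0.02303
Converged (Δf/f < 1%). With the final f = 0.02303: V = √(2·6.998e+05·0.06677/(0.02303·410.5·655.3)) = 3.884 m/s.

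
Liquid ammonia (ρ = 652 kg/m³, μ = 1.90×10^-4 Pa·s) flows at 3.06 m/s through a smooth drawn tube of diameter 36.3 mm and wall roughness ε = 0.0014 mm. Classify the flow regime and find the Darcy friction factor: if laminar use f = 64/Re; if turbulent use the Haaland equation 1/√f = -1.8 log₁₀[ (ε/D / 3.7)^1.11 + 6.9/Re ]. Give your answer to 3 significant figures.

Re = ρVD/μ = 652·3.06·0.0363/0.00019 = 3.812e+05.
Re > 4000 → turbulent. ε/D = 1.4e-06/0.0363 = 3.86e-05; Haaland: 1/√f = -1.8 log₁₀[2.95e-06 + 1.81e-05] = 8.418, so f = 0.01411.

f ≈ 0.0141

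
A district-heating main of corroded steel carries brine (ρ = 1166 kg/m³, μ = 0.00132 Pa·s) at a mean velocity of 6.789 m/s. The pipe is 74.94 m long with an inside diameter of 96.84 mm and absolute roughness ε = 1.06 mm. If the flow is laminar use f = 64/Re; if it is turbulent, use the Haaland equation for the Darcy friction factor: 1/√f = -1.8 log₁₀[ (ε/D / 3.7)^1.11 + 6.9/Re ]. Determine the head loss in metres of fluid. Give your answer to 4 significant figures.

Reynolds number Re = ρVD/μ = 1166 · 6.789 · 0.09684 / 0.00132 = 5.807e+05.
Re > 4000 → turbulent. Relative roughness ε/D = 0.00106/0.09684 = 0.0109. Haaland: 1/√f = -1.8 log₁₀[(0.0109/3.7)^1.11 + 6.9/5.807e+05] = -1.8 log₁₀[0.00156 + 1.19e-05] = 5.047, so f = 0.03926.
Darcy-Weisbach: ΔP = f(L/D)(ρV²/2) = 0.03926·(74.94/0.09684)·(1166·6.789²/2) = 0.03926·773.9·2.687e+04 = 8.164e+05 Pa.
Head loss h_f = ΔP/(ρg) = 8.164e+05/(1166·9.81) = 71.37 m.

h_f ≈ 71.37 m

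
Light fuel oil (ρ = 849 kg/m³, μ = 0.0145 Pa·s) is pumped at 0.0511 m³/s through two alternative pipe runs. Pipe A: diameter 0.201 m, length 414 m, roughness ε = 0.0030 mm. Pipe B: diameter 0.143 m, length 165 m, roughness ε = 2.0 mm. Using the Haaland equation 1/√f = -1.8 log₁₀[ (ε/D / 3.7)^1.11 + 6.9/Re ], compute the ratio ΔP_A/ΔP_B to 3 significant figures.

ΔP_A/ΔP_B ≈ 0.269

Pipe A: V = Q/A = 0.0511/0.03173 = 1.61 m/s; Re = 1.895e+04; ε/D = 1.49e-05; Haaland → f = 0.02612; ΔP_A = f(L/D)(ρV²/2) = 5.922e+04 Pa.
Pipe B: V = Q/A = 0.0511/0.01606 = 3.182 m/s; Re = 2.664e+04; ε/D = 0.014; Haaland → f = 0.04438; ΔP_B = f(L/D)(ρV²/2) = 2.2e+05 Pa.
ΔP_A/ΔP_B = 5.922e+04/2.2e+05 = 0.269.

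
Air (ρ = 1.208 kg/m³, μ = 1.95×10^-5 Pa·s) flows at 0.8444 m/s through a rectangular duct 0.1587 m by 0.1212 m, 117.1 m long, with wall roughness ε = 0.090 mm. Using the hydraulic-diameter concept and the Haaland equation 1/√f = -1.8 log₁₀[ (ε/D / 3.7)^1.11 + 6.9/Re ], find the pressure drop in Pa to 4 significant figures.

ΔP ≈ 12.69 Pa

Hydraulic diameter D_h = 4A/P = 4·(0.1587·0.1212)/(2·(0.1587+0.1212)) = 0.07694/0.5598 = 0.1374 m.
Re = ρVD_h/μ = 1.208·0.8444·0.1374/1.95e-05 = 7189.
ε/D_h = 9e-05/0.1374 = 0.000655; Haaland gives 1/√f = -1.8 log₁₀[6.84e-05+0.00096] = 5.378, so f = 0.03457.
ΔP = f(L/D_h)(ρV²/2) = 0.03457·117.1/0.1374·0.4307 = 12.69 Pa.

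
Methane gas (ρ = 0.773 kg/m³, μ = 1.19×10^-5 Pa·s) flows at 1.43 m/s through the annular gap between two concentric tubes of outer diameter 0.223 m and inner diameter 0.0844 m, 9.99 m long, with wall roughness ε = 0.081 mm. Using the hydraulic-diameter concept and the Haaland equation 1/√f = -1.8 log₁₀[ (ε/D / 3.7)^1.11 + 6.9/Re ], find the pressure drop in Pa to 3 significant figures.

Hydraulic diameter D_h = 4A/P = D_o - D_i = 0.223 - 0.0844 = 0.1386 m.
Re = ρVD_h/μ = 0.773·1.43·0.1386/1.19e-05 = 1.287e+04.
ε/D_h = 8.1e-05/0.1386 = 0.000584; Haaland gives 1/√f = -1.8 log₁₀[6.03e-05+0.000536] = 5.804, so f = 0.02968.
ΔP = f(L/D_h)(ρV²/2) = 0.02968·9.99/0.1386·0.7904 = 1.691 Pa.

ΔP ≈ 1.69 Pa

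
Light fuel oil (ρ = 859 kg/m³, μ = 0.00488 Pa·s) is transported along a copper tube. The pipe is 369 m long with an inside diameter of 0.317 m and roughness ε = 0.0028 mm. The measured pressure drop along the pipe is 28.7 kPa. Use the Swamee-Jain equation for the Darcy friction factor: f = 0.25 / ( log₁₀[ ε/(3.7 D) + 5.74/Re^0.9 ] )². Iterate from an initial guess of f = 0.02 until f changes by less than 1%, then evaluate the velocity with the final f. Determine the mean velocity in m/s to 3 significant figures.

V ≈ 1.79 m/s

Rearranging Darcy-Weisbach: V = √(2·ΔP·D/(f·L·ρ)). With ε/D = 2.8e-06/0.317 = 8.83e-06, iterate starting from f = 0.02:
  f = 0.02 → V = √(2·2.87e+04·0.317/(0.02·369·859)) = 1.694 m/s; Re = ρVD/μ = 9.454e+04; f → 0.01813
  f = 0.01813 → V = 1.78 m/s; Re = 9.93e+04; f → 0.01794
  f = 0.01794 → V = 1.789 m/s; Re = 9.981e+04; f → 0.01792
Converged (Δf/f < 1%). With the final f = 0.01792: V = √(2·2.87e+04·0.317/(0.01792·369·859)) = 1.79 m/s.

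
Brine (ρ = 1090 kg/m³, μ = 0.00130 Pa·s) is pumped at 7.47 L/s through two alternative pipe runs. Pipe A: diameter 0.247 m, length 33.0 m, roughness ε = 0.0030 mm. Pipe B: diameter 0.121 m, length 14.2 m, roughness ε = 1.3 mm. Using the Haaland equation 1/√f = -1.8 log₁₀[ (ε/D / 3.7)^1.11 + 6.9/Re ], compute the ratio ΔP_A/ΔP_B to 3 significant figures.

Pipe A: V = Q/A = 0.00747/0.04792 = 0.1559 m/s; Re = 3.229e+04; ε/D = 1.21e-05; Haaland → f = 0.02293; ΔP_A = f(L/D)(ρV²/2) = 40.58 Pa.
Pipe B: V = Q/A = 0.00747/0.0115 = 0.6496 m/s; Re = 6.591e+04; ε/D = 0.0107; Haaland → f = 0.03973; ΔP_B = f(L/D)(ρV²/2) = 1072 Pa.
ΔP_A/ΔP_B = 40.58/1072 = 0.0378.

ΔP_A/ΔP_B ≈ 0.0378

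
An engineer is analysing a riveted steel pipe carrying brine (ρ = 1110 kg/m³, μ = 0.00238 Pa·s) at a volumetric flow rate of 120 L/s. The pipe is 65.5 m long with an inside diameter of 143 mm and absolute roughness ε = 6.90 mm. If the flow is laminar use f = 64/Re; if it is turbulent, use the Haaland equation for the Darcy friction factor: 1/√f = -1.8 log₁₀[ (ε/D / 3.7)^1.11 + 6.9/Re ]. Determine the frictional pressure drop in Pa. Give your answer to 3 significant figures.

ΔP ≈ 1.00×10^6 Pa

Q = 120 L/s = 120/1000 = 0.12 m³/s.
Cross-sectional area A = πD²/4 = π(0.143)²/4 = 0.01606 m²; mean velocity V = Q/A = 0.12/0.01606 = 7.472 m/s.
Reynolds number Re = ρVD/μ = 1110 · 7.472 · 0.143 / 0.00238 = 4.983e+05.
Re > 4000 → turbulent. Relative roughness ε/D = 0.0069/0.143 = 0.0483. Haaland: 1/√f = -1.8 log₁₀[(0.0483/3.7)^1.11 + 6.9/4.983e+05] = -1.8 log₁₀[0.00809 + 1.38e-05] = 3.764, so f = 0.07057.
Darcy-Weisbach: ΔP = f(L/D)(ρV²/2) = 0.07057·(65.5/0.143)·(1110·7.472²/2) = 0.07057·458·3.098e+04 = 1.002e+06 Pa.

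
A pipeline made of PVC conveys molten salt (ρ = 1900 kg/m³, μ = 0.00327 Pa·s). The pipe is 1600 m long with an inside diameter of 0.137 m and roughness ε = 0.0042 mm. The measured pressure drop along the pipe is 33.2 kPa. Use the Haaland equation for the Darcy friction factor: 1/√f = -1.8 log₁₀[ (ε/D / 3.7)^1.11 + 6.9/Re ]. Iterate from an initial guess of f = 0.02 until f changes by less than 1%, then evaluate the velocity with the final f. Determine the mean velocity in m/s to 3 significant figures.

V ≈ 0.355 m/s

Rearranging Darcy-Weisbach: V = √(2·ΔP·D/(f·L·ρ)). With ε/D = 4.2e-06/0.137 = 3.07e-05, iterate starting from f = 0.02:
  f = 0.02 → V = √(2·3.32e+04·0.137/(0.02·1600·1900)) = 0.3868 m/s; Re = ρVD/μ = 3.079e+04; f → 0.02323
  f = 0.02323 → V = 0.3589 m/s; Re = 2.857e+04; f → 0.02364
  f = 0.02364 → V = 0.3558 m/s; Re = 2.832e+04; f → 0.02369
Converged (Δf/f < 1%). With the final f = 0.02369: V = √(2·3.32e+04·0.137/(0.02369·1600·1900)) = 0.3554 m/s.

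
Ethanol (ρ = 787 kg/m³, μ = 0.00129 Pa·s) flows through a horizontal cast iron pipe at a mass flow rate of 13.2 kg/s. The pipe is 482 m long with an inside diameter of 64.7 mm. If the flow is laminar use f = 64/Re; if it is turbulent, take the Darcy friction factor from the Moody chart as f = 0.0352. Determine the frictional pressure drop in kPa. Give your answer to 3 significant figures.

ΔP ≈ 2690 kPa

A = πD²/4 = π(0.0647)²/4 = 0.003288 m²; mean velocity V = ṁ/(ρA) = 13.2/(787 · 0.003288) = 5.102 m/s.
Reynolds number Re = ρVD/μ = 787 · 5.102 · 0.0647 / 0.00129 = 2.014e+05.
Re > 4000 → turbulent; use the Moody-chart value f = 0.0352.
Darcy-Weisbach: ΔP = f(L/D)(ρV²/2) = 0.0352·(482/0.0647)·(787·5.102²/2) = 0.0352·7450·1.024e+04 = 2.686e+06 Pa.
ΔP = 2.686e+06 Pa = 2690 kPa.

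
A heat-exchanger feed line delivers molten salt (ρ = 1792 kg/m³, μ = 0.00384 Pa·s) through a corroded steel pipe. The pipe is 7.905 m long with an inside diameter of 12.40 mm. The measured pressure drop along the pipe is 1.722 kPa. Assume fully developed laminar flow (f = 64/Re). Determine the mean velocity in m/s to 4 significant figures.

For laminar flow, f = 64/Re with Re = ρVD/μ, so Darcy-Weisbach reduces to ΔP = 32μLV/D². Solving for V: V = ΔP·D²/(32μL) = 1722·(0.0124)²/(32·0.00384·7.905) = 0.2726 m/s.
Check: Re = ρVD/μ = 1792·0.2726·0.0124/0.00384 = 1577 < 2300, so the laminar assumption holds.

V ≈ 0.2726 m/s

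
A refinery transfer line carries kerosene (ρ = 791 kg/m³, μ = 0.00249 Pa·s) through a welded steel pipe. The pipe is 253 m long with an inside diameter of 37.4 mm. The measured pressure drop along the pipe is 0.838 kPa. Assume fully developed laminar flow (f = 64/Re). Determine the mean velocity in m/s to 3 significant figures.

For laminar flow, f = 64/Re with Re = ρVD/μ, so Darcy-Weisbach reduces to ΔP = 32μLV/D². Solving for V: V = ΔP·D²/(32μL) = 838·(0.0374)²/(32·0.00249·253) = 0.05815 m/s.
Check: Re = ρVD/μ = 791·0.05815·0.0374/0.00249 = 690.8 < 2300, so the laminar assumption holds.

V ≈ 0.0581 m/s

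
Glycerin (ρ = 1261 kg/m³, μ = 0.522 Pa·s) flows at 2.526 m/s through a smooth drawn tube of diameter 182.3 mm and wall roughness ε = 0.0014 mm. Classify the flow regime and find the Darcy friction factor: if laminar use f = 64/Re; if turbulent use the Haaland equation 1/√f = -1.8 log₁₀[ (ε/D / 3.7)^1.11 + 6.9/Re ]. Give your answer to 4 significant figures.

f ≈ 0.05753

Re = ρVD/μ = 1261·2.526·0.1823/0.522 = 1112.
Re < 2300 → laminar, so f = 64/Re = 0.05753 (roughness is irrelevant in laminar flow).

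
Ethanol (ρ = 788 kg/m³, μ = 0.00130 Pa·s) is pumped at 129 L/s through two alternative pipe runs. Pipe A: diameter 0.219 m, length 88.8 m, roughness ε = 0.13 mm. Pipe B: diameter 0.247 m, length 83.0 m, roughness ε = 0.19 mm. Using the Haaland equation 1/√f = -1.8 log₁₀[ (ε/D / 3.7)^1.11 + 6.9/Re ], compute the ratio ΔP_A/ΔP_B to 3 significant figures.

Pipe A: V = Q/A = 0.129/0.03767 = 3.425 m/s; Re = 4.546e+05; ε/D = 0.000594; Haaland → f = 0.01822; ΔP_A = f(L/D)(ρV²/2) = 3.413e+04 Pa.
Pipe B: V = Q/A = 0.129/0.04792 = 2.692 m/s; Re = 4.031e+05; ε/D = 0.000769; Haaland → f = 0.01925; ΔP_B = f(L/D)(ρV²/2) = 1.847e+04 Pa.
ΔP_A/ΔP_B = 3.413e+04/1.847e+04 = 1.85.

ΔP_A/ΔP_B ≈ 1.85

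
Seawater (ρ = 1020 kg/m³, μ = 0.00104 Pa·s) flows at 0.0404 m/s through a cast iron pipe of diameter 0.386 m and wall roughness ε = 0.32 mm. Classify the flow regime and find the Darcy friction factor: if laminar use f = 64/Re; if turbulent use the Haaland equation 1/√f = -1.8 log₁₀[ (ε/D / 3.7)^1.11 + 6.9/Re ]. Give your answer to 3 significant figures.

Re = ρVD/μ = 1020·0.0404·0.386/0.00104 = 1.529e+04.
Re > 4000 → turbulent. ε/D = 0.00032/0.386 = 0.000829; Haaland: 1/√f = -1.8 log₁₀[8.89e-05 + 0.000451] = 5.882, so f = 0.02891.

f ≈ 0.0289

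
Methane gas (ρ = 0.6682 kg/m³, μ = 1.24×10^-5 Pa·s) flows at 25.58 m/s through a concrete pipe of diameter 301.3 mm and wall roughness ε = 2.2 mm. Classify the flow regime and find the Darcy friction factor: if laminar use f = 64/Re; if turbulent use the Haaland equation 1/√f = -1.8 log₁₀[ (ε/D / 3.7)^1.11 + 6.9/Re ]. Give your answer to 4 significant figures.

f ≈ 0.03441

Re = ρVD/μ = 0.6682·25.58·0.3013/1.24e-05 = 4.153e+05.
Re > 4000 → turbulent. ε/D = 0.0022/0.3013 = 0.0073; Haaland: 1/√f = -1.8 log₁₀[0.000995 + 1.66e-05] = 5.391, so f = 0.03441.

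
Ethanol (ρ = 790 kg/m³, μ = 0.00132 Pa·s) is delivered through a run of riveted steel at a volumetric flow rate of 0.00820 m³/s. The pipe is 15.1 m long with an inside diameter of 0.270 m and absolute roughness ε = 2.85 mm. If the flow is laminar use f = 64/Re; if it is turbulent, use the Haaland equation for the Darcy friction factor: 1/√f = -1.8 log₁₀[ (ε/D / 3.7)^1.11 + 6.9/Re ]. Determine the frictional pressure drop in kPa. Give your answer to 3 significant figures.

ΔP ≈ 0.0185 kPa

Cross-sectional area A = πD²/4 = π(0.27)²/4 = 0.05726 m²; mean velocity V = Q/A = 0.0082/0.05726 = 0.1432 m/s.
Reynolds number Re = ρVD/μ = 790 · 0.1432 · 0.27 / 0.00132 = 2.314e+04.
Re > 4000 → turbulent. Relative roughness ε/D = 0.00285/0.27 = 0.0106. Haaland: 1/√f = -1.8 log₁₀[(0.0106/3.7)^1.11 + 6.9/2.314e+04] = -1.8 log₁₀[0.0015 + 0.000298] = 4.942, so f = 0.04094.
Darcy-Weisbach: ΔP = f(L/D)(ρV²/2) = 0.04094·(15.1/0.27)·(790·0.1432²/2) = 0.04094·55.93·8.102 = 18.55 Pa.
ΔP = 18.55 Pa = 0.0185 kPa.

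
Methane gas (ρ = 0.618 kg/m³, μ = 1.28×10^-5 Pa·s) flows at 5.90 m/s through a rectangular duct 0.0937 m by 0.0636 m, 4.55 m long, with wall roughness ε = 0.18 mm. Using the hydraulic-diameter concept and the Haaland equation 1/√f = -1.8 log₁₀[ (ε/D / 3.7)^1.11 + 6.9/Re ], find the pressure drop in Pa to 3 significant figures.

Hydraulic diameter D_h = 4A/P = 4·(0.0937·0.0636)/(2·(0.0937+0.0636)) = 0.02384/0.3146 = 0.07577 m.
Re = ρVD_h/μ = 0.618·5.9·0.07577/1.28e-05 = 2.158e+04.
ε/D_h = 0.00018/0.07577 = 0.00238; Haaland gives 1/√f = -1.8 log₁₀[0.000286+0.00032] = 5.792, so f = 0.02981.
ΔP = f(L/D_h)(ρV²/2) = 0.02981·4.55/0.07577·10.76 = 19.25 Pa.

ΔP ≈ 19.3 Pa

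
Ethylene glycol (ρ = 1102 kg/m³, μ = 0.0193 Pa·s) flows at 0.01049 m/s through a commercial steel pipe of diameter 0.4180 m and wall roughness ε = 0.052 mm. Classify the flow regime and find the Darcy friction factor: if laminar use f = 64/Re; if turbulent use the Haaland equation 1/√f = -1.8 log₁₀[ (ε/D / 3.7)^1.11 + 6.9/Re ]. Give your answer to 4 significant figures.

f ≈ 0.2556

Re = ρVD/μ = 1102·0.01049·0.418/0.0193 = 250.4.
Re < 2300 → laminar, so f = 64/Re = 0.2556 (roughness is irrelevant in laminar flow).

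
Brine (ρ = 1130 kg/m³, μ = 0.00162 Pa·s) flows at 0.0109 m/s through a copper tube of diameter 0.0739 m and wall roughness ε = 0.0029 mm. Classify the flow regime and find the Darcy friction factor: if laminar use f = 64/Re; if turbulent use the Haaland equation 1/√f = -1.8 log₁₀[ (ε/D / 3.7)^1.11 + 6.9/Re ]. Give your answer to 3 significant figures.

Re = ρVD/μ = 1130·0.0109·0.0739/0.00162 = 561.9.
Re < 2300 → laminar, so f = 64/Re = 0.1139 (roughness is irrelevant in laminar flow).

f ≈ 0.114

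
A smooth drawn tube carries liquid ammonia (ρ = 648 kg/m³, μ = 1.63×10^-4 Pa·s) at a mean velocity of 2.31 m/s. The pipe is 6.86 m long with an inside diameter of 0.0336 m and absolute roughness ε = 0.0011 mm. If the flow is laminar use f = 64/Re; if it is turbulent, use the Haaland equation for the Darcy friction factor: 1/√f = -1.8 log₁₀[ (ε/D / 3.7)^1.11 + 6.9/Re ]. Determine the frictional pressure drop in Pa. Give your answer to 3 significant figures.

ΔP ≈ 5140 Pa

Reynolds number Re = ρVD/μ = 648 · 2.31 · 0.0336 / 0.000163 = 3.086e+05.
Re > 4000 → turbulent. Relative roughness ε/D = 1.1e-06/0.0336 = 3.27e-05. Haaland: 1/√f = -1.8 log₁₀[(3.27e-05/3.7)^1.11 + 6.9/3.086e+05] = -1.8 log₁₀[2.46e-06 + 2.24e-05] = 8.289, so f = 0.01455.
Darcy-Weisbach: ΔP = f(L/D)(ρV²/2) = 0.01455·(6.86/0.0336)·(648·2.31²/2) = 0.01455·204.2·1729 = 5137 Pa.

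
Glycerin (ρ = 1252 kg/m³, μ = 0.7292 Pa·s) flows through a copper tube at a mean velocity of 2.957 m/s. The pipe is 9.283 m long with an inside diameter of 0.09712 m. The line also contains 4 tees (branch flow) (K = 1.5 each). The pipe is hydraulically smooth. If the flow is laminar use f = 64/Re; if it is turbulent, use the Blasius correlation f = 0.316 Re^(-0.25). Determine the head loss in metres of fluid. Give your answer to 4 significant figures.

Reynolds number Re = ρVD/μ = 1252 · 2.957 · 0.09712 / 0.729 = 493.1.
Re < 2300 → laminar flow, so f = 64/Re = 64/493.1 = 0.1298 (the turbulent correlation is not needed).
Total minor-loss coefficient ΣK = 4·1.5 = 6.
ΔP = [f·L/D + ΣK]·(ρV²/2) = [0.1298·9.283/0.09712 + 6]·(1252·2.957²/2) = [12.41 + 6]·5474 = 1.007e+05 Pa.
Head loss h_f = ΔP/(ρg) = 1.007e+05/(1252·9.81) = 8.203 m.

h_f ≈ 8.203 m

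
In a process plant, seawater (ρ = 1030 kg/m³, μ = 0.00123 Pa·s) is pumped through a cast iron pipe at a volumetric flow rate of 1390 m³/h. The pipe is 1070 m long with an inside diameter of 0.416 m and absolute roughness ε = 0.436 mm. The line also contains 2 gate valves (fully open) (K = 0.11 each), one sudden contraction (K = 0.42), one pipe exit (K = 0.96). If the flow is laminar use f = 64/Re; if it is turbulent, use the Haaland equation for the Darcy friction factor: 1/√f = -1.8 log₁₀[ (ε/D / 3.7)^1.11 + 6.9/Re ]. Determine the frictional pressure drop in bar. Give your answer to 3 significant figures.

Q = 1390 m³/h = 1390/3600 = 0.3861 m³/s.
Cross-sectional area A = πD²/4 = π(0.416)²/4 = 0.1359 m²; mean velocity V = Q/A = 0.3861/0.1359 = 2.841 m/s.
Reynolds number Re = ρVD/μ = 1030 · 2.841 · 0.416 / 0.00123 = 9.896e+05.
Re > 4000 → turbulent. Relative roughness ε/D = 0.000436/0.416 = 0.00105. Haaland: 1/√f = -1.8 log₁₀[(0.00105/3.7)^1.11 + 6.9/9.896e+05] = -1.8 log₁₀[0.000115 + 6.97e-06] = 7.043, so f = 0.02016.
Total minor-loss coefficient ΣK = 2·0.11 + 1·0.42 + 1·0.96 = 1.6.
ΔP = [f·L/D + ΣK]·(ρV²/2) = [0.02016·1070/0.416 + 1.6]·(1030·2.841²/2) = [51.86 + 1.6]·4156 = 2.222e+05 Pa.
ΔP = 2.222e+05 Pa = 2.22 bar.

ΔP ≈ 2.22 bar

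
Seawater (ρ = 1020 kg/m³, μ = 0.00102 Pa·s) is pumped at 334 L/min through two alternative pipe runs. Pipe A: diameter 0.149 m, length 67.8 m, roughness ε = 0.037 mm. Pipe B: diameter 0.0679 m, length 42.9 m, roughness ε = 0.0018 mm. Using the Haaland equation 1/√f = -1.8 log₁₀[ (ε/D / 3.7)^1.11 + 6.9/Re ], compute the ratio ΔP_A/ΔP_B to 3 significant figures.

Pipe A: V = Q/A = 0.005567/0.01744 = 0.3193 m/s; Re = 4.757e+04; ε/D = 0.000248; Haaland → f = 0.02167; ΔP_A = f(L/D)(ρV²/2) = 512.6 Pa.
Pipe B: V = Q/A = 0.005567/0.003621 = 1.537 m/s; Re = 1.044e+05; ε/D = 2.65e-05; Haaland → f = 0.01777; ΔP_B = f(L/D)(ρV²/2) = 1.354e+04 Pa.
ΔP_A/ΔP_B = 512.6/1.354e+04 = 0.0379.

ΔP_A/ΔP_B ≈ 0.0379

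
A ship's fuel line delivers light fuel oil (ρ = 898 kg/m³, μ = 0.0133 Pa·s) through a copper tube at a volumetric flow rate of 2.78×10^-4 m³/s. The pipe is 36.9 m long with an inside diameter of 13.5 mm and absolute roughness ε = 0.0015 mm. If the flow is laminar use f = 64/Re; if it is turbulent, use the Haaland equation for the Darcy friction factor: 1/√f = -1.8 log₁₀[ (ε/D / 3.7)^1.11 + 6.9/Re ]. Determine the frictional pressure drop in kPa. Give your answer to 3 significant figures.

ΔP ≈ 167 kPa

Cross-sectional area A = πD²/4 = π(0.0135)²/4 = 0.0001431 m²; mean velocity V = Q/A = 0.000278/0.0001431 = 1.942 m/s.
Reynolds number Re = ρVD/μ = 898 · 1.942 · 0.0135 / 0.0133 = 1770.
Re < 2300 → laminar flow, so f = 64/Re = 64/1770 = 0.03615 (the turbulent correlation is not needed).
Darcy-Weisbach: ΔP = f(L/D)(ρV²/2) = 0.03615·(36.9/0.0135)·(898·1.942²/2) = 0.03615·2733·1694 = 1.674e+05 Pa.
ΔP = 1.674e+05 Pa = 167 kPa.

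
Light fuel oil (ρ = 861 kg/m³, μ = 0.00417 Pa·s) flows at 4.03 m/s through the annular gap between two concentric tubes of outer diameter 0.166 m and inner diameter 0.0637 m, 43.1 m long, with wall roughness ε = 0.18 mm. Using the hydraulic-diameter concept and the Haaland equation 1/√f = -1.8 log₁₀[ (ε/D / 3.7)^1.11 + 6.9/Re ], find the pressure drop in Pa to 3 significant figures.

Hydraulic diameter D_h = 4A/P = D_o - D_i = 0.166 - 0.0637 = 0.1023 m.
Re = ρVD_h/μ = 861·4.03·0.1023/0.00417 = 8.512e+04.
ε/D_h = 0.00018/0.1023 = 0.00176; Haaland gives 1/√f = -1.8 log₁₀[0.000205+8.11e-05] = 6.378, so f = 0.02458.
ΔP = f(L/D_h)(ρV²/2) = 0.02458·43.1/0.1023·6992 = 7.24e+04 Pa.

ΔP ≈ 72400 Pa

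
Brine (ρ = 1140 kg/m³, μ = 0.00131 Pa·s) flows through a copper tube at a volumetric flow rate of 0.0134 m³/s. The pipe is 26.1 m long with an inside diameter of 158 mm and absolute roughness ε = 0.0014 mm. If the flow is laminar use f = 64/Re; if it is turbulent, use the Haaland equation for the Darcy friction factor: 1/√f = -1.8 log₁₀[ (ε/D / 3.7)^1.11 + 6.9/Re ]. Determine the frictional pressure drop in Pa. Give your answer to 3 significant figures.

ΔP ≈ 796 Pa

Cross-sectional area A = πD²/4 = π(0.158)²/4 = 0.01961 m²; mean velocity V = Q/A = 0.0134/0.01961 = 0.6834 m/s.
Reynolds number Re = ρVD/μ = 1140 · 0.6834 · 0.158 / 0.00131 = 9.397e+04.
Re > 4000 → turbulent. Relative roughness ε/D = 1.4e-06/0.158 = 8.86e-06. Haaland: 1/√f = -1.8 log₁₀[(8.86e-06/3.7)^1.11 + 6.9/9.397e+04] = -1.8 log₁₀[5.77e-07 + 7.34e-05] = 7.435, so f = 0.01809.
Darcy-Weisbach: ΔP = f(L/D)(ρV²/2) = 0.01809·(26.1/0.158)·(1140·0.6834²/2) = 0.01809·165.2·266.2 = 795.5 Pa.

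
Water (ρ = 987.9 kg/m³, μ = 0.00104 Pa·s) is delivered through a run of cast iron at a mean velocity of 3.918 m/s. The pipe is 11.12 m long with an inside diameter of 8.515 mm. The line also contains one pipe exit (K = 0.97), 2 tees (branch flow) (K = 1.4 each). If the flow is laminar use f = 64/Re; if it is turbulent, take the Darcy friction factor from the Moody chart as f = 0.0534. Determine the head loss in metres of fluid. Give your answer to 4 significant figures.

Reynolds number Re = ρVD/μ = 987.9 · 3.918 · 0.008515 / 0.00104 = 3.169e+04.
Re > 4000 → turbulent; use the Moody-chart value f = 0.0534.
Total minor-loss coefficient ΣK = 1·0.97 + 2·1.4 = 3.77.
ΔP = [f·L/D + ΣK]·(ρV²/2) = [0.0534·11.12/0.008515 + 3.77]·(987.9·3.918²/2) = [69.74 + 3.77]·7582 = 5.574e+05 Pa.
Head loss h_f = ΔP/(ρg) = 5.574e+05/(987.9·9.81) = 57.51 m.

h_f ≈ 57.51 m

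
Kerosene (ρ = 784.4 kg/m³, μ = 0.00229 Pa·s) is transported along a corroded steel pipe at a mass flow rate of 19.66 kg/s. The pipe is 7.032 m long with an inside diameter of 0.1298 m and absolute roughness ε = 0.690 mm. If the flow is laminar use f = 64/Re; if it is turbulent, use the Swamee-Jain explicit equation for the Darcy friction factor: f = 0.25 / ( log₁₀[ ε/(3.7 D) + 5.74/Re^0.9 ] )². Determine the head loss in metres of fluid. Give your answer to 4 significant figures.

A = πD²/4 = π(0.1298)²/4 = 0.01323 m²; mean velocity V = ṁ/(ρA) = 19.66/(784.4 · 0.01323) = 1.894 m/s.
Reynolds number Re = ρVD/μ = 784.4 · 1.894 · 0.1298 / 0.00229 = 8.421e+04.
Re > 4000 → turbulent. Relative roughness ε/D = 0.00069/0.1298 = 0.00532. Swamee-Jain: f = 0.25/(log₁₀[0.00532/3.7 + 5.74/8.421e+04^0.9])² = 0.25/(log₁₀[0.00144 + 0.000212])² = 0.25/(-2.783)² = 0.03228.
Darcy-Weisbach: ΔP = f(L/D)(ρV²/2) = 0.03228·(7.032/0.1298)·(784.4·1.894²/2) = 0.03228·54.18·1407 = 2461 Pa.
Head loss h_f = ΔP/(ρg) = 2461/(784.4·9.81) = 0.3198 m.

h_f ≈ 0.3198 m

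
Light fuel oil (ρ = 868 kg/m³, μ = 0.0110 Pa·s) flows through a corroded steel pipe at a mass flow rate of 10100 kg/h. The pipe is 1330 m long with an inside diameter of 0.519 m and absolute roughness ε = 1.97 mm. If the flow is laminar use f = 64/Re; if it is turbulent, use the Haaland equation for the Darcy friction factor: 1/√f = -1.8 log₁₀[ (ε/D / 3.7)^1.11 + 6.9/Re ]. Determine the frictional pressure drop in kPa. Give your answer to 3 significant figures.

ΔP ≈ 0.0266 kPa

ṁ = 10100 kg/h = 10100/3600 = 2.806 kg/s.
A = πD²/4 = π(0.519)²/4 = 0.2116 m²; mean velocity V = ṁ/(ρA) = 2.806/(868 · 0.2116) = 0.01528 m/s.
Reynolds number Re = ρVD/μ = 868 · 0.01528 · 0.519 / 0.011 = 625.7.
Re < 2300 → laminar flow, so f = 64/Re = 64/625.7 = 0.1023 (the turbulent correlation is not needed).
Darcy-Weisbach: ΔP = f(L/D)(ρV²/2) = 0.1023·(1330/0.519)·(868·0.01528²/2) = 0.1023·2563·0.1013 = 26.55 Pa.
ΔP = 26.55 Pa = 0.0266 kPa.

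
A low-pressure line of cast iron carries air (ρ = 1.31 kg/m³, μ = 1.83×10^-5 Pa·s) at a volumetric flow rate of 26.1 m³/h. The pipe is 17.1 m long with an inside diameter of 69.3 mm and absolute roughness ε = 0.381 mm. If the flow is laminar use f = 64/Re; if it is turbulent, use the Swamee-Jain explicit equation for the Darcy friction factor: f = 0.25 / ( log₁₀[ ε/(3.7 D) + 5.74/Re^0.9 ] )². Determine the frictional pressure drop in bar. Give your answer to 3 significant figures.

Q = 26.1 m³/h = 26.1/3600 = 0.00725 m³/s.
Cross-sectional area A = πD²/4 = π(0.0693)²/4 = 0.003772 m²; mean velocity V = Q/A = 0.00725/0.003772 = 1.922 m/s.
Reynolds number Re = ρVD/μ = 1.31 · 1.922 · 0.0693 / 1.83e-05 = 9535.
Re > 4000 → turbulent. Relative roughness ε/D = 0.000381/0.0693 = 0.0055. Swamee-Jain: f = 0.25/(log₁₀[0.0055/3.7 + 5.74/9535^0.9])² = 0.25/(log₁₀[0.00149 + 0.0015])² = 0.25/(-2.524)² = 0.03924.
Darcy-Weisbach: ΔP = f(L/D)(ρV²/2) = 0.03924·(17.1/0.0693)·(1.31·1.922²/2) = 0.03924·246.8·2.42 = 23.43 Pa.
ΔP = 23.43 Pa = 2.34×10^-4 bar.

ΔP ≈ 2.34×10^-4 bar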